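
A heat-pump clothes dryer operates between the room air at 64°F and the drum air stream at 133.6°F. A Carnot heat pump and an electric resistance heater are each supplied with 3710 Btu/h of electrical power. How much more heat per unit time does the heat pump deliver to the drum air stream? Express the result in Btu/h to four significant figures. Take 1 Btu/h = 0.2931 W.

27910 Btu/h

In absolute terms T_C = 290.93 K and T_H = 329.59 K, so ΔT = 38.67 K.
COP_Carnot = T_H/ΔT = 329.59/38.67 = 8.524.
The heat pump delivers Q̇_H = COP × Ẇ = 31620 Btu/h; the resistance heater delivers Ẇ = 3710 Btu/h.
Extra = (COP − 1)·Ẇ = 27910 Btu/h.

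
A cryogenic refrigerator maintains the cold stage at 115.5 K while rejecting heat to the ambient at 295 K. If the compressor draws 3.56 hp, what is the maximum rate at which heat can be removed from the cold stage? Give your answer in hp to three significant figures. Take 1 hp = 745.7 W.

2.29 hp

The reservoir spacing is ΔT = 295 − 115.5 = 179.5 K.
COP_Carnot = T_C/ΔT = 115.50/179.5 = 0.6435.
Q̇_max = COP_Carnot × Ẇ = 0.6435 × 3.560 hp = 2.291 hp.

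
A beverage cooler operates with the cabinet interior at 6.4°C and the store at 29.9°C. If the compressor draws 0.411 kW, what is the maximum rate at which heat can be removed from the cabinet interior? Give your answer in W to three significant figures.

4890 W

In absolute terms T_C = 279.55 K and T_H = 303.05 K, so ΔT = 23.50 K.
COP_Carnot = T_C/ΔT = 279.55/23.50 = 11.90.
Q̇_max = COP_Carnot × Ẇ = 11.90 × 0.4110 kW = 4.889 kW = 4889 W.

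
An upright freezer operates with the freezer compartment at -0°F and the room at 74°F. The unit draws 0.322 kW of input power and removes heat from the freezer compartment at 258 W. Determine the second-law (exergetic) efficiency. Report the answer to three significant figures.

Converting, Q̇_C = 258.0 W = 0.2580 kW, so COP_actual = Q̇_C/Ẇ = 0.2580/0.3220 = 0.8012.
In absolute terms T_C = 255.37 K and T_H = 296.48 K, so ΔT = 41.11 K.
COP_Carnot = T_C/ΔT = 255.37/41.11 = 6.212.
η_II = COP_actual/COP_Carnot = 0.8012/6.212 = 0.1290.

0.129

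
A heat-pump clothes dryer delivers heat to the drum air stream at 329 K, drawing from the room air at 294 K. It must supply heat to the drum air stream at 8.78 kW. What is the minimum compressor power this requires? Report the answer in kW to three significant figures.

0.934 kW

The reservoir spacing is ΔT = 329 − 294 = 35.00 K.
COP_Carnot = T_H/ΔT = 329.00/35.00 = 9.400.
Ẇ_min = Q̇/COP_Carnot = 8.780/9.400 = 0.9340 kW.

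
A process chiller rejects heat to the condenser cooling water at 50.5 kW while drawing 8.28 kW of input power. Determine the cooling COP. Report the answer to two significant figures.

5.1

The first law gives Q̇_H = Q̇_C + Ẇ, so the three rates are Q̇_C = 42.22, Q̇_H = 50.50, Ẇ = 8.280 kW.
COP_R = Q̇_C/Ẇ = 42.22/8.280 = 5.099.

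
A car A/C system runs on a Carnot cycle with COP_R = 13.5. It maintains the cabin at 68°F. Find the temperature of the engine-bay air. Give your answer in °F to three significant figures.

107 °F

COP_R = T_C/(T_H − T_C) gives T_H − T_C = T_C/COP.
With T_C = 293.15 K, T_H = 293.15 × (1 + 1/13.5) = 314.86 K.
Converting, 314.86 K = 107.09°F.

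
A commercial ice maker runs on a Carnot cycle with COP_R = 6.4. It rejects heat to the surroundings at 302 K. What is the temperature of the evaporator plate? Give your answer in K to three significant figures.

For a Carnot refrigerator COP_R = T_C/(T_H − T_C), so T_C = COP·T_H/(1 + COP).
With T_H = 302.00 K, T_C = 6.4 × 302.00/7.400 = 261.19 K.

261 K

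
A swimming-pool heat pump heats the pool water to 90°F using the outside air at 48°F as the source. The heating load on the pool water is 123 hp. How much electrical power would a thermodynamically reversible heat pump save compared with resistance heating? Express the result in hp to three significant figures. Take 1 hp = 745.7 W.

114 hp

In absolute terms T_C = 282.04 K and T_H = 305.37 K, so ΔT = 23.33 K.
COP_Carnot = T_H/ΔT = 305.37/23.33 = 13.09.
Resistance heating needs Ẇ_res = Q̇_H = 123.0 hp; the reversible heat pump needs only Ẇ_hp = Q̇_H/COP = 9.398 hp.
Saving = 123.0 − 9.398 = 113.6 hp.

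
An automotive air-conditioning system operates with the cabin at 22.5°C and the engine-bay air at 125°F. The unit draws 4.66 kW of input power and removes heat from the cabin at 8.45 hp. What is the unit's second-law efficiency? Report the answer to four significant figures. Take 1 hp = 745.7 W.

0.1334

Converting, Q̇_C = 8.450 hp = 6.301 kW, so COP_actual = Q̇_C/Ẇ = 6.301/4.660 = 1.352.
In absolute terms T_C = 295.65 K and T_H = 324.82 K, so ΔT = 29.17 K.
COP_Carnot = T_C/ΔT = 295.65/29.17 = 10.14.
η_II = COP_actual/COP_Carnot = 1.352/10.14 = 0.1334.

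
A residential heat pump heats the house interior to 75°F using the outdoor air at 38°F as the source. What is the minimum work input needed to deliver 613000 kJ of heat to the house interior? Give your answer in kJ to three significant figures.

42400 kJ

In absolute terms T_C = 276.48 K and T_H = 297.04 K, so ΔT = 20.56 K.
The reversible limit is COP_HP = T_H/ΔT = 14.45, so W_min = Q_H/COP = Q_H·ΔT/T_H.
W_min = 613000 × 20.56/297.04 = 42420 kJ.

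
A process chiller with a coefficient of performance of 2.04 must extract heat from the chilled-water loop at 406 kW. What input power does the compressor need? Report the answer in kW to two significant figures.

Ẇ = Q̇_C/COP = 406.0/2.04 = 199.0 kW.

200 kW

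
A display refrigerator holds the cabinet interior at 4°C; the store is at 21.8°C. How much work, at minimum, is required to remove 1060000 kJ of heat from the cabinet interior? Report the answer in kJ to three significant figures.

68100 kJ

In absolute terms T_C = 277.15 K and T_H = 294.95 K, so ΔT = 17.80 K.
The reversible limit is COP_R = T_C/ΔT = 15.57, so W_min = Q_C/COP = Q_C·ΔT/T_C.
W_min = 1060000 × 17.80/277.15 = 68080 kJ.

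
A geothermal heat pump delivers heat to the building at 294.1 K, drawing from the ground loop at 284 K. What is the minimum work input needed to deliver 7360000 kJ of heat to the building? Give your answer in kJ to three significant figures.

253000 kJ

The reservoir spacing is ΔT = 294.1 − 284 = 10.10 K.
The reversible limit is COP_HP = T_H/ΔT = 29.12, so W_min = Q_H/COP = Q_H·ΔT/T_H.
W_min = 7360000 × 10.10/294.10 = 252800 kJ.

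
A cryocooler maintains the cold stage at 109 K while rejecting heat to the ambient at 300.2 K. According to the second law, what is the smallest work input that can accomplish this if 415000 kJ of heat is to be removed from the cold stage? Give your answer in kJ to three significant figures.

The reservoir spacing is ΔT = 300.2 − 109 = 191.2 K.
The reversible limit is COP_R = T_C/ΔT = 0.5701, so W_min = Q_C/COP = Q_C·ΔT/T_C.
W_min = 415000 × 191.2/109.00 = 728000 kJ.

728000 kJ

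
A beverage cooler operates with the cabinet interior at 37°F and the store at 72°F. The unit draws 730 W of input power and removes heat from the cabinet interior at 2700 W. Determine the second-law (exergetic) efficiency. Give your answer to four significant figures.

COP_actual = Q̇_C/Ẇ = 2700/730.0 = 3.699.
In absolute terms T_C = 275.93 K and T_H = 295.37 K, so ΔT = 19.44 K.
COP_Carnot = T_C/ΔT = 275.93/19.44 = 14.19.
η_II = COP_actual/COP_Carnot = 3.699/14.19 = 0.2606.

0.2606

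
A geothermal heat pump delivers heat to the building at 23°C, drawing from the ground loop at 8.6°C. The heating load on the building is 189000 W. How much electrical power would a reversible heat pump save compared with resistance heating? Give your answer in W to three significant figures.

180000 W

In absolute terms T_C = 281.75 K and T_H = 296.15 K, so ΔT = 14.40 K.
COP_Carnot = T_H/ΔT = 296.15/14.40 = 20.57.
Resistance heating needs Ẇ_res = Q̇_H = 189000 W; the reversible heat pump needs only Ẇ_hp = Q̇_H/COP = 9190 W.
Saving = 189000 − 9190 = 179800 W.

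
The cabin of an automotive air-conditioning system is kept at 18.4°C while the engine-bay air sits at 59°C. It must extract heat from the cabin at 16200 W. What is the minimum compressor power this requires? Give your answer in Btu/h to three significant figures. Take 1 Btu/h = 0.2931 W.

7700 Btu/h

In absolute terms T_C = 291.55 K and T_H = 332.15 K, so ΔT = 40.60 K.
COP_Carnot = T_C/ΔT = 291.55/40.60 = 7.181.
Ẇ_min = Q̇/COP_Carnot = 16200/7.181 = 2256 W = 7697 Btu/h.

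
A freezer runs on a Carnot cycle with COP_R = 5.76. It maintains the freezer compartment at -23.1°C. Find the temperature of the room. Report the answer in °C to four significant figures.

20.31 °C

COP_R = T_C/(T_H − T_C) gives T_H − T_C = T_C/COP.
With T_C = 250.05 K, T_H = 250.05 × (1 + 1/5.76) = 293.46 K.
Converting, 293.46 K = 20.31°C.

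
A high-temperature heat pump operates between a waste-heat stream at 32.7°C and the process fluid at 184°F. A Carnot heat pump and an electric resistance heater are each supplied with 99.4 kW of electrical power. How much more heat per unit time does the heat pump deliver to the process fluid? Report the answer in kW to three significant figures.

588 kW

In absolute terms T_C = 305.85 K and T_H = 357.59 K, so ΔT = 51.74 K.
COP_Carnot = T_H/ΔT = 357.59/51.74 = 6.911.
The heat pump delivers Q̇_H = COP × Ẇ = 686.9 kW; the resistance heater delivers Ẇ = 99.40 kW.
Extra = (COP − 1)·Ẇ = 587.5 kW.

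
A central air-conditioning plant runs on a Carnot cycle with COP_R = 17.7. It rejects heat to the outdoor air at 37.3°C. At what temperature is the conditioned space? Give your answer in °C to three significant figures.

20.7 °C

For a Carnot refrigerator COP_R = T_C/(T_H − T_C), so T_C = COP·T_H/(1 + COP).
With T_H = 310.45 K, T_C = 17.7 × 310.45/18.70 = 293.85 K.
Converting, 293.85 K = 20.70°C.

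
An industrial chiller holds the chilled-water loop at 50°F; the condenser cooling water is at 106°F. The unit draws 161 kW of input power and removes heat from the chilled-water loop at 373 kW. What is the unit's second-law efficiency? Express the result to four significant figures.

0.2546

COP_actual = Q̇_C/Ẇ = 373.0/161.0 = 2.317.
In absolute terms T_C = 283.15 K and T_H = 314.26 K, so ΔT = 31.11 K.
COP_Carnot = T_C/ΔT = 283.15/31.11 = 9.101.
η_II = COP_actual/COP_Carnot = 2.317/9.101 = 0.2546.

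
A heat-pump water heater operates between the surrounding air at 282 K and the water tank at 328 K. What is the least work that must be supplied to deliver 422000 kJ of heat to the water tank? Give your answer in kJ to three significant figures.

The reservoir spacing is ΔT = 328 − 282 = 46.00 K.
The reversible limit is COP_HP = T_H/ΔT = 7.130, so W_min = Q_H/COP = Q_H·ΔT/T_H.
W_min = 422000 × 46.00/328.00 = 59180 kJ.

59200 kJ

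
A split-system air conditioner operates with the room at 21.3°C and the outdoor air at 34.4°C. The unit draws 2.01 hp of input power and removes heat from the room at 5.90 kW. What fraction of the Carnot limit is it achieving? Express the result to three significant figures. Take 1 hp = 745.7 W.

Converting, Q̇_C = 5.900 kW = 7.912 hp, so COP_actual = Q̇_C/Ẇ = 7.912/2.010 = 3.936.
In absolute terms T_C = 294.45 K and T_H = 307.55 K, so ΔT = 13.10 K.
COP_Carnot = T_C/ΔT = 294.45/13.10 = 22.48.
η_II = COP_actual/COP_Carnot = 3.936/22.48 = 0.1751.

0.175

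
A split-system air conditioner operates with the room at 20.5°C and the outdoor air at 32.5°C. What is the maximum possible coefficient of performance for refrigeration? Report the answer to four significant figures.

24.47

In absolute terms T_C = 293.65 K and T_H = 305.65 K, so ΔT = 12.00 K.
For a reversible cycle, COP_Carnot = T_C/ΔT = 293.65/12.00 = 24.47.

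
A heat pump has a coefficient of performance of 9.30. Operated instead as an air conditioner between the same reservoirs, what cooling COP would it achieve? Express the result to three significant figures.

Since Q_H = Q_C + W for any cycle, COP_R = Q_C/W = Q_H/W − 1.
COP_R = 9.30 − 1 = 8.30.

8.30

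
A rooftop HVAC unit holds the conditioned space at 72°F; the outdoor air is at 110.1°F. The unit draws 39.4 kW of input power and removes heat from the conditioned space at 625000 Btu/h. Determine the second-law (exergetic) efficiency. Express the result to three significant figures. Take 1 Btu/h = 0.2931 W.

Converting, Q̇_C = 625000 Btu/h = 183.2 kW, so COP_actual = Q̇_C/Ẇ = 183.2/39.40 = 4.649.
In absolute terms T_C = 295.37 K and T_H = 316.54 K, so ΔT = 21.17 K.
COP_Carnot = T_C/ΔT = 295.37/21.17 = 13.95.
η_II = COP_actual/COP_Carnot = 4.649/13.95 = 0.3332.

0.333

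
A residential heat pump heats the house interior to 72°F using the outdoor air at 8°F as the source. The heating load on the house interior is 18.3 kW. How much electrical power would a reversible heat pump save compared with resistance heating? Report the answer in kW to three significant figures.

In absolute terms T_C = 259.82 K and T_H = 295.37 K, so ΔT = 35.56 K.
COP_Carnot = T_H/ΔT = 295.37/35.56 = 8.307.
Resistance heating needs Ẇ_res = Q̇_H = 18.30 kW; the reversible heat pump needs only Ẇ_hp = Q̇_H/COP = 2.203 kW.
Saving = 18.30 − 2.203 = 16.10 kW.

16.1 kW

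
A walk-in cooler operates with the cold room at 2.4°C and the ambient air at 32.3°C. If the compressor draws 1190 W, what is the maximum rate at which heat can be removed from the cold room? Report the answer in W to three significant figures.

In absolute terms T_C = 275.55 K and T_H = 305.45 K, so ΔT = 29.90 K.
COP_Carnot = T_C/ΔT = 275.55/29.90 = 9.216.
Q̇_max = COP_Carnot × Ẇ = 9.216 × 1190 W = 10970 W.

11000 W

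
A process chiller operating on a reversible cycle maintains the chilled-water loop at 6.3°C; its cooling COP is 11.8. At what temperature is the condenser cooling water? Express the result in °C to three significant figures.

COP_R = T_C/(T_H − T_C) gives T_H − T_C = T_C/COP.
With T_C = 279.45 K, T_H = 279.45 × (1 + 1/11.8) = 303.13 K.
Converting, 303.13 K = 29.98°C.

30.0 °C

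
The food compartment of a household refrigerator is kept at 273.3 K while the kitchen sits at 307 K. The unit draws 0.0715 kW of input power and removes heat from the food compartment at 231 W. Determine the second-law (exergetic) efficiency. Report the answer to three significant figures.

Converting, Q̇_C = 231.0 W = 0.2310 kW, so COP_actual = Q̇_C/Ẇ = 0.2310/0.07150 = 3.231.
The reservoir spacing is ΔT = 307 − 273.3 = 33.70 K.
COP_Carnot = T_C/ΔT = 273.30/33.70 = 8.110.
η_II = COP_actual/COP_Carnot = 3.231/8.110 = 0.3984.

0.398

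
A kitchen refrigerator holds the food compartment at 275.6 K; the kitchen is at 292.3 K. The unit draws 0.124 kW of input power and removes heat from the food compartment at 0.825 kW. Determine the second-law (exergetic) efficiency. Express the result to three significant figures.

0.403

COP_actual = Q̇_C/Ẇ = 0.8250/0.1240 = 6.653.
The reservoir spacing is ΔT = 292.3 − 275.6 = 16.70 K.
COP_Carnot = T_C/ΔT = 275.60/16.70 = 16.50.
η_II = COP_actual/COP_Carnot = 6.653/16.50 = 0.4032.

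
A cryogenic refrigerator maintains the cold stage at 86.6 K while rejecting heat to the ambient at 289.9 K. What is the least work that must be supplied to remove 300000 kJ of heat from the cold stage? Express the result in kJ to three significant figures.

704000 kJ

The reservoir spacing is ΔT = 289.9 − 86.6 = 203.3 K.
The reversible limit is COP_R = T_C/ΔT = 0.4260, so W_min = Q_C/COP = Q_C·ΔT/T_C.
W_min = 300000 × 203.3/86.60 = 704300 kJ.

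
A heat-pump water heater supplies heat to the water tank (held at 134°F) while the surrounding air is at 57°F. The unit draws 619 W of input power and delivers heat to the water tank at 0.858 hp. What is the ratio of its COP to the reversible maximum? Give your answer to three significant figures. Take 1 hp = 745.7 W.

Converting, Q̇_H = 0.8580 hp = 639.8 W, so COP_actual = Q̇_H/Ẇ = 639.8/619.0 = 1.034.
In absolute terms T_C = 287.04 K and T_H = 329.82 K, so ΔT = 42.78 K.
COP_Carnot = T_H/ΔT = 329.82/42.78 = 7.710.
η_II = COP_actual/COP_Carnot = 1.034/7.710 = 0.1341.

0.134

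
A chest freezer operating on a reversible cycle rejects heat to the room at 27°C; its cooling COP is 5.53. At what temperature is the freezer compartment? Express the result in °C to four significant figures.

For a Carnot refrigerator COP_R = T_C/(T_H − T_C), so T_C = COP·T_H/(1 + COP).
With T_H = 300.15 K, T_C = 5.53 × 300.15/6.530 = 254.19 K.
Converting, 254.19 K = -18.96°C.

-18.96 °C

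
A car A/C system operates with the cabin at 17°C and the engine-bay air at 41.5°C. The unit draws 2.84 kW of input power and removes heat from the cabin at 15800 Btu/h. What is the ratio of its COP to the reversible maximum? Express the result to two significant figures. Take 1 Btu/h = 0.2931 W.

Converting, Q̇_C = 15800 Btu/h = 4.631 kW, so COP_actual = Q̇_C/Ẇ = 4.631/2.840 = 1.631.
In absolute terms T_C = 290.15 K and T_H = 314.65 K, so ΔT = 24.50 K.
COP_Carnot = T_C/ΔT = 290.15/24.50 = 11.84.
η_II = COP_actual/COP_Carnot = 1.631/11.84 = 0.1377.

0.14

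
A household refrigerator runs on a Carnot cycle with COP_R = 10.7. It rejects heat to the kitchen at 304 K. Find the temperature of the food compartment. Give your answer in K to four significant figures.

278.0 K

For a Carnot refrigerator COP_R = T_C/(T_H − T_C), so T_C = COP·T_H/(1 + COP).
With T_H = 304.00 K, T_C = 10.7 × 304.00/11.70 = 278.02 K.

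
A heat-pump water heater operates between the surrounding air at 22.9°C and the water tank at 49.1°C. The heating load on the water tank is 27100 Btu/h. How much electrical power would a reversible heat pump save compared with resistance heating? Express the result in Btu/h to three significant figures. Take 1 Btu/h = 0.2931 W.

In absolute terms T_C = 296.05 K and T_H = 322.25 K, so ΔT = 26.20 K.
COP_Carnot = T_H/ΔT = 322.25/26.20 = 12.30.
Resistance heating needs Ẇ_res = Q̇_H = 27100 Btu/h; the reversible heat pump needs only Ẇ_hp = Q̇_H/COP = 2203 Btu/h.
Saving = 27100 − 2203 = 24900 Btu/h.

24900 Btu/h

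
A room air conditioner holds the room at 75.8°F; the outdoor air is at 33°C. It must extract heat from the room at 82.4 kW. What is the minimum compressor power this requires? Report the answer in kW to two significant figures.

2.4 kW

In absolute terms T_C = 297.48 K and T_H = 306.15 K, so ΔT = 8.667 K.
COP_Carnot = T_C/ΔT = 297.48/8.667 = 34.33.
Ẇ_min = Q̇/COP_Carnot = 82.40/34.33 = 2.401 kW.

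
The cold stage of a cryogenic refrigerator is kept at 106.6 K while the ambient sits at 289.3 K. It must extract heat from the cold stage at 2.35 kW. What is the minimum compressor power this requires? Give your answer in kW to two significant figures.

The reservoir spacing is ΔT = 289.3 − 106.6 = 182.7 K.
COP_Carnot = T_C/ΔT = 106.60/182.7 = 0.5835.
Ẇ_min = Q̇/COP_Carnot = 2.350/0.5835 = 4.028 kW.

4.0 kW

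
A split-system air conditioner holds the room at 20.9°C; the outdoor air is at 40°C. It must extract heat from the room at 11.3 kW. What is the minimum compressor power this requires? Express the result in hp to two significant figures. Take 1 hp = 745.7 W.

0.98 hp

In absolute terms T_C = 294.05 K and T_H = 313.15 K, so ΔT = 19.10 K.
COP_Carnot = T_C/ΔT = 294.05/19.10 = 15.40.
Ẇ_min = Q̇/COP_Carnot = 11.30/15.40 = 0.7340 kW = 0.9843 hp.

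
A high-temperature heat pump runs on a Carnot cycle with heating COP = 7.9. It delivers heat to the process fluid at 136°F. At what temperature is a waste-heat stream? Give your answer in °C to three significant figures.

COP_HP = T_H/(T_H − T_C) gives T_H − T_C = T_H/COP.
With T_H = 330.93 K, T_C = 330.93 × (1 − 1/7.9) = 289.04 K.
Converting, 289.04 K = 15.89°C.

15.9 °C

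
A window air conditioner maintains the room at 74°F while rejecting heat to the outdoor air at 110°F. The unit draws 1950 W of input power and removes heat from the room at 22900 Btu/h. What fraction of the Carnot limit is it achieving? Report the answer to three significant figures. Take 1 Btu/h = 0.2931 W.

Converting, Q̇_C = 22900 Btu/h = 6712 W, so COP_actual = Q̇_C/Ẇ = 6712/1950 = 3.442.
In absolute terms T_C = 296.48 K and T_H = 316.48 K, so ΔT = 20.00 K.
COP_Carnot = T_C/ΔT = 296.48/20.00 = 14.82.
η_II = COP_actual/COP_Carnot = 3.442/14.82 = 0.2322.

0.232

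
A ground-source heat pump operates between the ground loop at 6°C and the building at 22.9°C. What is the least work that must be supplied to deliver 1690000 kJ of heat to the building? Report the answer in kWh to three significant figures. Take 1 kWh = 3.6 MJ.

26.8 kWh

In absolute terms T_C = 279.15 K and T_H = 296.05 K, so ΔT = 16.90 K.
The reversible limit is COP_HP = T_H/ΔT = 17.52, so W_min = Q_H/COP = Q_H·ΔT/T_H.
W_min = 1690000 × 16.90/296.05 = 96470 kJ = 26.80 kWh.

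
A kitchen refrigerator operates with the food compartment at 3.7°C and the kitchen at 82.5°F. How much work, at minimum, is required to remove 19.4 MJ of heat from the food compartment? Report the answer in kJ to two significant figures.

1700 kJ

In absolute terms T_C = 276.85 K and T_H = 301.21 K, so ΔT = 24.36 K.
The reversible limit is COP_R = T_C/ΔT = 11.37, so W_min = Q_C/COP = Q_C·ΔT/T_C.
W_min = 19.40 × 24.36/276.85 = 1.707 MJ = 1707 kJ.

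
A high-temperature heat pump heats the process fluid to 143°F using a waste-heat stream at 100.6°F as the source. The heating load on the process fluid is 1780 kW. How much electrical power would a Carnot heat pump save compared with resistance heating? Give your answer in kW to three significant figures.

In absolute terms T_C = 311.26 K and T_H = 334.82 K, so ΔT = 23.56 K.
COP_Carnot = T_H/ΔT = 334.82/23.56 = 14.21.
Resistance heating needs Ẇ_res = Q̇_H = 1780 kW; the reversible heat pump needs only Ẇ_hp = Q̇_H/COP = 125.2 kW.
Saving = 1780 − 125.2 = 1655 kW.

1650 kW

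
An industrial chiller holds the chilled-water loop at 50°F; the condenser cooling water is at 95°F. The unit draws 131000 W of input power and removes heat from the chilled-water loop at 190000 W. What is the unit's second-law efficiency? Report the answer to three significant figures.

0.128

COP_actual = Q̇_C/Ẇ = 190000/131000 = 1.450.
In absolute terms T_C = 283.15 K and T_H = 308.15 K, so ΔT = 25.00 K.
COP_Carnot = T_C/ΔT = 283.15/25.00 = 11.33.
η_II = COP_actual/COP_Carnot = 1.450/11.33 = 0.1281.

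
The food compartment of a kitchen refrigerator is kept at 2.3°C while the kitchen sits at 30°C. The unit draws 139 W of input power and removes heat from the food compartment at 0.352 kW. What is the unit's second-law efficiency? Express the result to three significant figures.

Converting, Q̇_C = 0.3520 kW = 352.0 W, so COP_actual = Q̇_C/Ẇ = 352.0/139.0 = 2.532.
In absolute terms T_C = 275.45 K and T_H = 303.15 K, so ΔT = 27.70 K.
COP_Carnot = T_C/ΔT = 275.45/27.70 = 9.944.
η_II = COP_actual/COP_Carnot = 2.532/9.944 = 0.2547.

0.255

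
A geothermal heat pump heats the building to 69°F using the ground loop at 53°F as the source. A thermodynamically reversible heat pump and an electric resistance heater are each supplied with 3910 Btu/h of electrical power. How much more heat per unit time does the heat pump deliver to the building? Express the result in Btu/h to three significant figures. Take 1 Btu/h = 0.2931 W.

In absolute terms T_C = 284.82 K and T_H = 293.71 K, so ΔT = 8.889 K.
COP_Carnot = T_H/ΔT = 293.71/8.889 = 33.04.
The heat pump delivers Q̇_H = COP × Ẇ = 129200 Btu/h; the resistance heater delivers Ẇ = 3910 Btu/h.
Extra = (COP − 1)·Ẇ = 125300 Btu/h.

125000 Btu/h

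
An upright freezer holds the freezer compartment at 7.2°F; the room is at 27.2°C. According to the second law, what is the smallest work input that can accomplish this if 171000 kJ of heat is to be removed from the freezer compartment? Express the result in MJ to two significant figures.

27 MJ

In absolute terms T_C = 259.37 K and T_H = 300.35 K, so ΔT = 40.98 K.
The reversible limit is COP_R = T_C/ΔT = 6.330, so W_min = Q_C/COP = Q_C·ΔT/T_C.
W_min = 171000 × 40.98/259.37 = 27020 kJ = 27.02 MJ.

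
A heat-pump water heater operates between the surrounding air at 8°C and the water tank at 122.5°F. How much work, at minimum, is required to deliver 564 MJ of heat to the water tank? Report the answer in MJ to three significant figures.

In absolute terms T_C = 281.15 K and T_H = 323.43 K, so ΔT = 42.28 K.
The reversible limit is COP_HP = T_H/ΔT = 7.650, so W_min = Q_H/COP = Q_H·ΔT/T_H.
W_min = 564.0 × 42.28/323.43 = 73.72 MJ.

73.7 MJ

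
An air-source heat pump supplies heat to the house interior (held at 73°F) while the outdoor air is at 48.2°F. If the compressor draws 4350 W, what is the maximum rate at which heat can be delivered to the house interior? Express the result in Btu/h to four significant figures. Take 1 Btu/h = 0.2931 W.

In absolute terms T_C = 282.15 K and T_H = 295.93 K, so ΔT = 13.78 K.
COP_Carnot = T_H/ΔT = 295.93/13.78 = 21.48.
Q̇_max = COP_Carnot × Ẇ = 21.48 × 4350 W = 93430 W = 318800 Btu/h.

318800 Btu/h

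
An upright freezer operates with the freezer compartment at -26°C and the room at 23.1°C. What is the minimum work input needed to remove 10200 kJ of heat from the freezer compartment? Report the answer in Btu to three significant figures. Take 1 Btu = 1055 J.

1920 Btu

In absolute terms T_C = 247.15 K and T_H = 296.25 K, so ΔT = 49.10 K.
The reversible limit is COP_R = T_C/ΔT = 5.034, so W_min = Q_C/COP = Q_C·ΔT/T_C.
W_min = 10200 × 49.10/247.15 = 2026 kJ = 1921 Btu.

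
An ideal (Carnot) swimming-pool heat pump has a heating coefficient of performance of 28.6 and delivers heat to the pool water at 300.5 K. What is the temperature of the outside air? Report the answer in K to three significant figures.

COP_HP = T_H/(T_H − T_C) gives T_H − T_C = T_H/COP.
With T_H = 300.50 K, T_C = 300.50 × (1 − 1/28.6) = 289.99 K.

290 K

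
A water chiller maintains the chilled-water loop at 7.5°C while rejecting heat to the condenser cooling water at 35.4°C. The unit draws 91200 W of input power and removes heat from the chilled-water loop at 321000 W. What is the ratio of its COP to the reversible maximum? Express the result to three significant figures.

COP_actual = Q̇_C/Ẇ = 321000/91200 = 3.520.
In absolute terms T_C = 280.65 K and T_H = 308.55 K, so ΔT = 27.90 K.
COP_Carnot = T_C/ΔT = 280.65/27.90 = 10.06.
η_II = COP_actual/COP_Carnot = 3.520/10.06 = 0.3499.

0.350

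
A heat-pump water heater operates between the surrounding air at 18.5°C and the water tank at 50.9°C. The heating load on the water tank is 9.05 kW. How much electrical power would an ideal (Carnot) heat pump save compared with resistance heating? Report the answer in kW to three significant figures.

In absolute terms T_C = 291.65 K and T_H = 324.05 K, so ΔT = 32.40 K.
COP_Carnot = T_H/ΔT = 324.05/32.40 = 10.00.
Resistance heating needs Ẇ_res = Q̇_H = 9.050 kW; the reversible heat pump needs only Ẇ_hp = Q̇_H/COP = 0.9049 kW.
Saving = 9.050 − 0.9049 = 8.145 kW.

8.15 kW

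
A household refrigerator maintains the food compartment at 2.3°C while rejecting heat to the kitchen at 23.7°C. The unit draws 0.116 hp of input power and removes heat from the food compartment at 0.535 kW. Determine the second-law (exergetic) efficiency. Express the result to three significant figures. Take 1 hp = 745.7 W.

Converting, Q̇_C = 0.5350 kW = 0.7174 hp, so COP_actual = Q̇_C/Ẇ = 0.7174/0.1160 = 6.185.
In absolute terms T_C = 275.45 K and T_H = 296.85 K, so ΔT = 21.40 K.
COP_Carnot = T_C/ΔT = 275.45/21.40 = 12.87.
η_II = COP_actual/COP_Carnot = 6.185/12.87 = 0.4805.

0.481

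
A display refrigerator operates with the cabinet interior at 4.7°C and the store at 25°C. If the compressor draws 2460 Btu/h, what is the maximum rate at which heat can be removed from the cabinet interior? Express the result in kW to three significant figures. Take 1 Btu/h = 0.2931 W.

In absolute terms T_C = 277.85 K and T_H = 298.15 K, so ΔT = 20.30 K.
COP_Carnot = T_C/ΔT = 277.85/20.30 = 13.69.
Q̇_max = COP_Carnot × Ẇ = 13.69 × 2460 Btu/h = 33670 Btu/h = 9.869 kW.

9.87 kW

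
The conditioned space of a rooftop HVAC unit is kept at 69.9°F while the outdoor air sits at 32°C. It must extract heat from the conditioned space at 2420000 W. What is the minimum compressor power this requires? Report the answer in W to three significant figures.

90000 W

In absolute terms T_C = 294.21 K and T_H = 305.15 K, so ΔT = 10.94 K.
COP_Carnot = T_C/ΔT = 294.21/10.94 = 26.88.
Ẇ_min = Q̇/COP_Carnot = 2420000/26.88 = 90020 W.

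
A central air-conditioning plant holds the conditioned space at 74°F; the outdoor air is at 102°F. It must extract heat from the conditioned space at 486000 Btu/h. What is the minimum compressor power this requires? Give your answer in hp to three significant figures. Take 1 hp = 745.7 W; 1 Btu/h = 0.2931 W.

10.0 hp

In absolute terms T_C = 296.48 K and T_H = 312.04 K, so ΔT = 15.56 K.
COP_Carnot = T_C/ΔT = 296.48/15.56 = 19.06.
Ẇ_min = Q̇/COP_Carnot = 486000/19.06 = 25500 Btu/h = 10.02 hp.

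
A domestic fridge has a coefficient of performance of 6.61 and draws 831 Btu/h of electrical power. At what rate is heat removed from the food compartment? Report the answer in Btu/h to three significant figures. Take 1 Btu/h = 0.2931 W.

5490 Btu/h

Q̇_C = COP × Ẇ = 6.61 × 831.0 = 5493 Btu/h.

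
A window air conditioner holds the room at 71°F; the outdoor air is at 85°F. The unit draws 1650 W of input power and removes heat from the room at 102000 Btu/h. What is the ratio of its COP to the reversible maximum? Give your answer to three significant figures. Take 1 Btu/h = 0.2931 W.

Converting, Q̇_C = 102000 Btu/h = 29900 W, so COP_actual = Q̇_C/Ẇ = 29900/1650 = 18.12.
In absolute terms T_C = 294.82 K and T_H = 302.59 K, so ΔT = 7.778 K.
COP_Carnot = T_C/ΔT = 294.82/7.778 = 37.91.
η_II = COP_actual/COP_Carnot = 18.12/37.91 = 0.4780.

0.478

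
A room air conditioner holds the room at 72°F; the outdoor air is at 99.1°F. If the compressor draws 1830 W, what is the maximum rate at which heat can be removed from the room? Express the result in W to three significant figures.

35900 W

In absolute terms T_C = 295.37 K and T_H = 310.43 K, so ΔT = 15.06 K.
COP_Carnot = T_C/ΔT = 295.37/15.06 = 19.62.
Q̇_max = COP_Carnot × Ẇ = 19.62 × 1830 W = 35900 W.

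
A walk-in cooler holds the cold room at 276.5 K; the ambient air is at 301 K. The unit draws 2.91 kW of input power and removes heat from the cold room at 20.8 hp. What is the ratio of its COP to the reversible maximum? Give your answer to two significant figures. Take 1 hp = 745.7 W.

0.47

Converting, Q̇_C = 20.80 hp = 15.51 kW, so COP_actual = Q̇_C/Ẇ = 15.51/2.910 = 5.330.
The reservoir spacing is ΔT = 301 − 276.5 = 24.50 K.
COP_Carnot = T_C/ΔT = 276.50/24.50 = 11.29.
η_II = COP_actual/COP_Carnot = 5.330/11.29 = 0.4723.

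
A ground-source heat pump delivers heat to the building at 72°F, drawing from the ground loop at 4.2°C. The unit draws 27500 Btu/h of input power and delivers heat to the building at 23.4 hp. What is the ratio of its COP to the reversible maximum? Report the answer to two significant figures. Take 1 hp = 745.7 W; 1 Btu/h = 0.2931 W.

Converting, Q̇_H = 23.40 hp = 59530 Btu/h, so COP_actual = Q̇_H/Ẇ = 59530/27500 = 2.165.
In absolute terms T_C = 277.35 K and T_H = 295.37 K, so ΔT = 18.02 K.
COP_Carnot = T_H/ΔT = 295.37/18.02 = 16.39.
η_II = COP_actual/COP_Carnot = 2.165/16.39 = 0.1321.

0.13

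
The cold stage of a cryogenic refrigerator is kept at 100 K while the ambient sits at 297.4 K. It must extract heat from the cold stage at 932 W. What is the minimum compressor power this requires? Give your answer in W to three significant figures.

1840 W

The reservoir spacing is ΔT = 297.4 − 100 = 197.4 K.
COP_Carnot = T_C/ΔT = 100.00/197.4 = 0.5066.
Ẇ_min = Q̇/COP_Carnot = 932.0/0.5066 = 1840 W.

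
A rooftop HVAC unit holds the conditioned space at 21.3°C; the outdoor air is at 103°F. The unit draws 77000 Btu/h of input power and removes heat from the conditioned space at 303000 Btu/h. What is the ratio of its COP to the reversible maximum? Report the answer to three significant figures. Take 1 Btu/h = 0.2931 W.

COP_actual = Q̇_C/Ẇ = 303000/77000 = 3.935.
In absolute terms T_C = 294.45 K and T_H = 312.59 K, so ΔT = 18.14 K.
COP_Carnot = T_C/ΔT = 294.45/18.14 = 16.23.
η_II = COP_actual/COP_Carnot = 3.935/16.23 = 0.2425.

0.242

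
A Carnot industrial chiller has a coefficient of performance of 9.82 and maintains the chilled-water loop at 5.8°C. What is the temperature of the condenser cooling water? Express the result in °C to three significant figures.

COP_R = T_C/(T_H − T_C) gives T_H − T_C = T_C/COP.
With T_C = 278.95 K, T_H = 278.95 × (1 + 1/9.82) = 307.36 K.
Converting, 307.36 K = 34.21°C.

34.2 °C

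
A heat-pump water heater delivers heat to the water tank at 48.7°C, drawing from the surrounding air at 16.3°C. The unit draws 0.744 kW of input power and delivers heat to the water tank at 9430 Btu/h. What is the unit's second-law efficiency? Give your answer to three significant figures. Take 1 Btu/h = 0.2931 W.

0.374

Converting, Q̇_H = 9430 Btu/h = 2.764 kW, so COP_actual = Q̇_H/Ẇ = 2.764/0.7440 = 3.715.
In absolute terms T_C = 289.45 K and T_H = 321.85 K, so ΔT = 32.40 K.
COP_Carnot = T_H/ΔT = 321.85/32.40 = 9.934.
η_II = COP_actual/COP_Carnot = 3.715/9.934 = 0.3740.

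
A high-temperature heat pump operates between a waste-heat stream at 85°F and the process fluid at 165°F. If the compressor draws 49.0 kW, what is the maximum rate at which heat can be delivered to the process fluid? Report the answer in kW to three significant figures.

383 kW

In absolute terms T_C = 302.59 K and T_H = 347.04 K, so ΔT = 44.44 K.
COP_Carnot = T_H/ΔT = 347.04/44.44 = 7.808.
Q̇_max = COP_Carnot × Ẇ = 7.808 × 49.00 kW = 382.6 kW.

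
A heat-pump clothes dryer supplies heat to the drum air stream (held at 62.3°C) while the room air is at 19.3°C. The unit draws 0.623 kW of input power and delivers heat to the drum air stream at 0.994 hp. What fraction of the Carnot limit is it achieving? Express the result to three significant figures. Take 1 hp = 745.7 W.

Converting, Q̇_H = 0.9940 hp = 0.7412 kW, so COP_actual = Q̇_H/Ẇ = 0.7412/0.6230 = 1.190.
In absolute terms T_C = 292.45 K and T_H = 335.45 K, so ΔT = 43.00 K.
COP_Carnot = T_H/ΔT = 335.45/43.00 = 7.801.
η_II = COP_actual/COP_Carnot = 1.190/7.801 = 0.1525.

0.153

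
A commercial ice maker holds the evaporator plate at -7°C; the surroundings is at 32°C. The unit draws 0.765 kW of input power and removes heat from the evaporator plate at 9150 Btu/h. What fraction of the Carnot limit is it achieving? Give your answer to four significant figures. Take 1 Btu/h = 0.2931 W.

Converting, Q̇_C = 9150 Btu/h = 2.682 kW, so COP_actual = Q̇_C/Ẇ = 2.682/0.7650 = 3.506.
In absolute terms T_C = 266.15 K and T_H = 305.15 K, so ΔT = 39.00 K.
COP_Carnot = T_C/ΔT = 266.15/39.00 = 6.824.
η_II = COP_actual/COP_Carnot = 3.506/6.824 = 0.5137.

0.5137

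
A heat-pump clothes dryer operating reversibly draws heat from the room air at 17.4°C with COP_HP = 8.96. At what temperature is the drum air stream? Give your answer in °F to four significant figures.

COP_HP = T_H/(T_H − T_C) rearranges to T_H = COP·T_C/(COP − 1).
With T_C = 290.55 K, T_H = 8.96 × 290.55/7.960 = 327.05 K.
Converting, 327.05 K = 129.02°F.

129.0 °F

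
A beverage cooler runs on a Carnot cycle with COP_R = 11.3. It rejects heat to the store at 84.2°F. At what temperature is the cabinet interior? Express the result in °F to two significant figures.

For a Carnot refrigerator COP_R = T_C/(T_H − T_C), so T_C = COP·T_H/(1 + COP).
With T_H = 302.15 K, T_C = 11.3 × 302.15/12.30 = 277.58 K.
Converting, 277.58 K = 39.98°F.

40 °F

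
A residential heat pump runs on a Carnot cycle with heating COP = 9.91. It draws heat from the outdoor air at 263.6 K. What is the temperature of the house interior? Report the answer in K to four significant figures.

293.2 K

COP_HP = T_H/(T_H − T_C) rearranges to T_H = COP·T_C/(COP − 1).
With T_C = 263.60 K, T_H = 9.91 × 263.60/8.910 = 293.18 K.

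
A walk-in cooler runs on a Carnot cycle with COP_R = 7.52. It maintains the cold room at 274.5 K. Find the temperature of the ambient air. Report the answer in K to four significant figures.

COP_R = T_C/(T_H − T_C) gives T_H − T_C = T_C/COP.
With T_C = 274.50 K, T_H = 274.50 × (1 + 1/7.52) = 311.00 K.

311.0 K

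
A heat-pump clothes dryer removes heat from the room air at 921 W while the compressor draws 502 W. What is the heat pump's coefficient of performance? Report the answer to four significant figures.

The first law gives Q̇_H = Q̇_C + Ẇ, so the three rates are Q̇_C = 921.0, Q̇_H = 1423, Ẇ = 502.0 W.
COP_HP = Q̇_H/Ẇ = 1423/502.0 = 2.835.

2.835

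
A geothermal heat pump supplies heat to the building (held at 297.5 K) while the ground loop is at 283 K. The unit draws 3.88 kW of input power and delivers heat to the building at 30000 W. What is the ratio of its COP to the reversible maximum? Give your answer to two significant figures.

Converting, Q̇_H = 30000 W = 30.00 kW, so COP_actual = Q̇_H/Ẇ = 30.00/3.880 = 7.732.
The reservoir spacing is ΔT = 297.5 − 283 = 14.50 K.
COP_Carnot = T_H/ΔT = 297.50/14.50 = 20.52.
η_II = COP_actual/COP_Carnot = 7.732/20.52 = 0.3769.

0.38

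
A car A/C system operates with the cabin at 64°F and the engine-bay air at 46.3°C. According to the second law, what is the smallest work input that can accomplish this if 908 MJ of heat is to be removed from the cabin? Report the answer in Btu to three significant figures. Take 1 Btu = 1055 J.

In absolute terms T_C = 290.93 K and T_H = 319.45 K, so ΔT = 28.52 K.
The reversible limit is COP_R = T_C/ΔT = 10.20, so W_min = Q_C/COP = Q_C·ΔT/T_C.
W_min = 908.0 × 28.52/290.93 = 89.02 MJ = 84380 Btu.

84400 Btu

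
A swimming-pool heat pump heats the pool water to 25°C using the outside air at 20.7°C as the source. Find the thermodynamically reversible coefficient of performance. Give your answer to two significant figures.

69

In absolute terms T_C = 293.85 K and T_H = 298.15 K, so ΔT = 4.300 K.
For a reversible cycle, COP_Carnot = T_H/ΔT = 298.15/4.300 = 69.34.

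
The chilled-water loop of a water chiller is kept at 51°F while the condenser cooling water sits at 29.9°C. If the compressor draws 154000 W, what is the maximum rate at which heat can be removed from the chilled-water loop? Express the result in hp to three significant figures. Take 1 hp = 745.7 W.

In absolute terms T_C = 283.71 K and T_H = 303.05 K, so ΔT = 19.34 K.
COP_Carnot = T_C/ΔT = 283.71/19.34 = 14.67.
Q̇_max = COP_Carnot × Ẇ = 14.67 × 154000 W = 2259000 W = 3029 hp.

3030 hp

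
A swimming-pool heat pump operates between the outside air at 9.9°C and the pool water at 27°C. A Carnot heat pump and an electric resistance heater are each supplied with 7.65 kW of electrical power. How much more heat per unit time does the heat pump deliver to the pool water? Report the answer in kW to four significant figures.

126.6 kW

In absolute terms T_C = 283.05 K and T_H = 300.15 K, so ΔT = 17.10 K.
COP_Carnot = T_H/ΔT = 300.15/17.10 = 17.55.
The heat pump delivers Q̇_H = COP × Ẇ = 134.3 kW; the resistance heater delivers Ẇ = 7.650 kW.
Extra = (COP − 1)·Ẇ = 126.6 kW.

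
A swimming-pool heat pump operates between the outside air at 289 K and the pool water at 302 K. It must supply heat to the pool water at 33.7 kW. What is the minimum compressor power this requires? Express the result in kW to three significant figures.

1.45 kW

The reservoir spacing is ΔT = 302 − 289 = 13.00 K.
COP_Carnot = T_H/ΔT = 302.00/13.00 = 23.23.
Ẇ_min = Q̇/COP_Carnot = 33.70/23.23 = 1.451 kW.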